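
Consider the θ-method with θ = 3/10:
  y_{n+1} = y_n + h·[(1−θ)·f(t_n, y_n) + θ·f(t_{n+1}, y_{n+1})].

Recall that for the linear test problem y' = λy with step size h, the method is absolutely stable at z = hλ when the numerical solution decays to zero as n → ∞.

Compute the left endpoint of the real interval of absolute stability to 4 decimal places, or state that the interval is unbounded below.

Test eqn y'=λy, z=hλ:
  y_{n+1} = y_n + z·[7/10·y_n + 3/10·y_{n+1}] ⇒ (1 − 3/10z)y_{n+1} = (1 + 7/10z)y_n
  ⇒ R(z) = (1 + 7/10z)/(1 − 3/10z).

Boundary: |R(x)|=1, x<0.
x=-1.72: |R|=0.1346
R=−1: 1+7/10x = −1+3/10x ⇒ -2/5x=2 ⇒ x=2/(-2/5)=-5.0000
Confirm numerically:
  x=-4.346: |R|=0.88645 <1
  x=-4.032: |R|=0.82476 <1
  x=-3.324: |R|=0.66433 <1
  x=-2.322: |R|=0.36862 <1
  x=-5.316: |R|=1.04871 >1
  x=-5.058: |R|=1.00922 >1
Interval (-5.0000, 0).

left endpoint -5.0000.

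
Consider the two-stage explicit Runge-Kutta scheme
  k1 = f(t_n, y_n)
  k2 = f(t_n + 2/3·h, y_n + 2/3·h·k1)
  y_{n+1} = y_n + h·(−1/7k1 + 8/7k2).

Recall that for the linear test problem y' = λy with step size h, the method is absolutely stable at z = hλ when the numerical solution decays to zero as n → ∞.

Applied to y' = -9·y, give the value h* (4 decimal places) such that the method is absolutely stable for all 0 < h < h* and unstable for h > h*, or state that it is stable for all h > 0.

With y'=λy (z=hλ):
  k1=λy_n ⇒ h·k1=z·y_n;  k2=λ(1+2/3z)y_n ⇒ h·k2=z(1+2/3z)y_n
  y_{n+1}/y_n = 1 − 1/7z + 8/7z(1+2/3z) = 1 + z + 16/21z²
  ⇒ R(z) = 1 + z + 16/21z².

Solve |R(x)|<1 on ℝ⁻.
x=-1.4: |R|=1.0933
R=1: x+16/21x²=0 ⇒ x=−21/16=-1.3125; min R=1−1/(4·16/21)=0.6719>−1
Confirm numerically:
  x=-1.224: |R|=0.91747 <1
  x=-1.106: |R|=0.82599 <1
  x=-0.879: |R|=0.70968 <1
  x=-0.734: |R|=0.67648 <1
  x=-1.702: |R|=1.50509 >1
  x=-1.425: |R|=1.12214 >1
  x=-1.409: |R|=1.10360 >1
Stable set (-1.3125, 0).

(-1.3125,0); λ=-9 ⇒ h* = (21/16)/9 = 0.1458.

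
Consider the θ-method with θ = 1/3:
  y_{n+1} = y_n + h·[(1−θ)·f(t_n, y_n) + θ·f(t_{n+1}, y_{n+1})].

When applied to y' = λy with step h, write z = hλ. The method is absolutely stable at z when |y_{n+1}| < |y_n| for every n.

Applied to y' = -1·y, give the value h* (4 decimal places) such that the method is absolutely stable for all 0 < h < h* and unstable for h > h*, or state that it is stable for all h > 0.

(-6.0000,0); λ=-1 ⇒ h* = (6)/1 = 6.0000.

Test eqn y'=λy, z=hλ:
  y_{n+1} = y_n + z·[2/3·y_n + 1/3·y_{n+1}] ⇒ (1 − 1/3z)y_{n+1} = (1 + 2/3z)y_n
  so R(z) = (1 + 2/3z)/(1 − 1/3z).

Need |R(x)|<1, x<0.
x=-1.65: |R|=0.0645
R=−1: 1+2/3x = −1+1/3x ⇒ -1/3x=2 ⇒ x=2/(-1/3)=-6.0000
Confirm numerically:
  x=-5.282: |R|=0.91331 <1
  x=-5.064: |R|=0.88393 <1
  x=-4.764: |R|=0.84080 <1
  x=-4.609: |R|=0.81719 <1
  x=-6.576: |R|=1.06015 >1
  x=-6.028: |R|=1.00310 >1
Interval (-6.0000, 0).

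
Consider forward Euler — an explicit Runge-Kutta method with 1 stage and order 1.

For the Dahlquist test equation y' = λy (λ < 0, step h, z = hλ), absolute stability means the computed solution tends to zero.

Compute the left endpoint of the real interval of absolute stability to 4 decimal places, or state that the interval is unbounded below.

Test eqn y'=λy, z=hλ:
  order 1, 1-stage ⇒ R(z)=1+z
  (e.g. R(-1.55)=-0.55000, |R|=0.55000)

Boundary: |R(x)|=1, x<0.
x=-1.55: |R|=0.5500
|R(-2.22)|=1.2200 |R(-1.93)|=0.9300 |R(-1.2)|=0.2000
Bisect:
  x_lo=-2.7934 |R|=1.7934  x_hi=-0.3817 |R|=0.6183
  mid=-1.58755 |R|=0.58755 →hi
  mid=-2.19049 |R|=1.19049 →lo
  mid=-1.88902 |R|=0.88902 →hi
  mid=-2.03975 |R|=1.03975 →lo
  mid=-1.96439 |R|=0.96439 →hi
  mid=-2.00207 |R|=1.00207 →lo
  mid=-1.98323 |R|=0.98323 →hi
  mid=-1.99265 |R|=0.99265 →hi
  mid=-1.99736 |R|=0.99736 →hi
  mid=-1.99972 |R|=0.99972 →hi
  ...
  [-2.00001,-1.99986] ⇒ x*=-2.0000
Stable set (-2.0000, 0).

left endpoint -2.0000.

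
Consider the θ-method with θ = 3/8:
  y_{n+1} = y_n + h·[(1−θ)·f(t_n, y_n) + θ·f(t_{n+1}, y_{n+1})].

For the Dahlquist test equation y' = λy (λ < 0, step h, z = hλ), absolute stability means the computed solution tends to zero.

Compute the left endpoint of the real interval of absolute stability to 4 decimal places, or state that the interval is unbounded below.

z* = -8.0000.

Set f=λy, z=hλ:
  y_{n+1} = y_n + z·[5/8·y_n + 3/8·y_{n+1}] ⇒ (1 − 3/8z)y_{n+1} = (1 + 5/8z)y_n
  ⇒ R(z) = (1 + 5/8z)/(1 − 3/8z).

Find x<0 with |R(x)|<1.
x=-0.48: |R|=0.5932
R=−1: 1+5/8x = −1+3/8x ⇒ -1/4x=2 ⇒ x=2/(-1/4)=-8.0000
Confirm numerically:
  x=-7.755: |R|=0.98433 <1
  x=-6.052: |R|=0.85105 <1
  x=-5.825: |R|=0.82924 <1
  x=-5.142: |R|=0.75600 <1
  x=-8.574: |R|=1.03404 >1
  x=-8.283: |R|=1.01723 >1
  x=-8.106: |R|=1.00656 >1
Interval (-8.0000, 0).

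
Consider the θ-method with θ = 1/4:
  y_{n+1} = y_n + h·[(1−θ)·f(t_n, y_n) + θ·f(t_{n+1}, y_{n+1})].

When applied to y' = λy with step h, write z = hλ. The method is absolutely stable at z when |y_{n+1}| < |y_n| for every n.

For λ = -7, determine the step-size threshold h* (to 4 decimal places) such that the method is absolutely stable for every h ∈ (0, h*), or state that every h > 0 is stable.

With y'=λy (z=hλ):
  y_{n+1} = y_n + z·[3/4·y_n + 1/4·y_{n+1}] ⇒ (1 − 1/4z)y_{n+1} = (1 + 3/4z)y_n
  so R(z) = (1 + 3/4z)/(1 − 1/4z).

Need |R(x)|<1, x<0.
x=-1.04: |R|=0.1746
R=−1: 1+3/4x = −1+1/4x ⇒ -1/2x=2 ⇒ x=2/(-1/2)=-4.0000
Confirm numerically:
  x=-3.870: |R|=0.96696 <1
  x=-3.605: |R|=0.89612 <1
  x=-2.694: |R|=0.60980 <1
  x=-1.742: |R|=0.21351 <1
  x=-4.226: |R|=1.05495 >1
  x=-4.090: |R|=1.02225 >1
Interval (-4.0000, 0).

(-4.0000,0); λ=-7 ⇒ h* = (4)/7 = 0.5714.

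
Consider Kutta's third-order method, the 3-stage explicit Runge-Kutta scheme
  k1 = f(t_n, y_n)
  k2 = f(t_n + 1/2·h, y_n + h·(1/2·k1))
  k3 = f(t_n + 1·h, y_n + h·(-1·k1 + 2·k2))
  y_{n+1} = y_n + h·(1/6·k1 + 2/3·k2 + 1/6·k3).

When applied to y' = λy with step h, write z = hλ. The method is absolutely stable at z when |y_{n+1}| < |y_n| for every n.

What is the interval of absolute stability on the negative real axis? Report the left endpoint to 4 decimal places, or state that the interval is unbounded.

Test eqn y'=λy, z=hλ:
  order 3, 3-stage ⇒ R(z)=1+z+z^2/2+z^3/6
  (e.g. R(-1.43)=0.10508, |R|=0.10508)

Find x<0 with |R(x)|<1.
x=-1.43: |R|=0.1051
|R(-2.47)|=0.9311 |R(-1.59)|=0.0041 |R(-0.86)|=0.4038
Bisect:
  x_lo=-3.4121 |R|=3.2117  x_hi=-0.1224 |R|=0.8848
  mid=-1.76724 |R|=0.12556 →hi
  mid=-2.58967 |R|=1.13103 →lo
  mid=-2.17845 |R|=0.52866 →hi
  mid=-2.38406 |R|=0.80059 →hi
  mid=-2.48687 |R|=0.95795 →hi
  mid=-2.53827 |R|=1.04246 →lo
  mid=-2.51257 |R|=0.99971 →hi
  ...
  [-2.51277,-2.51257] ⇒ x*=-2.5127
Interval (-2.5127, 0).

(-2.5127, 0).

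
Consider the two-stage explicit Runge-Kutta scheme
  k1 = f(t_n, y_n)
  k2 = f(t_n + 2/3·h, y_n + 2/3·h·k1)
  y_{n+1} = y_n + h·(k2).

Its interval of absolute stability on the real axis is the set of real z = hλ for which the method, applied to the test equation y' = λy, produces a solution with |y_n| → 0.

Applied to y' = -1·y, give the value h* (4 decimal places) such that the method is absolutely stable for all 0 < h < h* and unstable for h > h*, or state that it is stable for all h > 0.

(-1.5000,0); λ=-1 ⇒ h* = (3/2)/1 = 1.5000.

Test eqn y'=λy, z=hλ:
  k1=λy_n ⇒ h·k1=z·y_n;  k2=λ(1+2/3z)y_n ⇒ h·k2=z(1+2/3z)y_n
  y_{n+1}/y_n = 1 + z(1+2/3z) = 1 + z + 2/3z²
  Hence R(z) = 1 + z + 2/3z².

Boundary: |R(x)|=1, x<0.
x=-0.59: |R|=0.6421
R=1: x+2/3x²=0 ⇒ x=−3/2=-1.5000; min R=1−1/(4·2/3)=0.6250>−1
Confirm numerically:
  x=-1.423: |R|=0.92695 <1
  x=-1.070: |R|=0.69327 <1
  x=-1.049: |R|=0.68460 <1
  x=-0.675: |R|=0.62875 <1
  x=-1.886: |R|=1.48533 >1
  x=-1.579: |R|=1.08316 >1
So |R|<1 on (-1.5000, 0).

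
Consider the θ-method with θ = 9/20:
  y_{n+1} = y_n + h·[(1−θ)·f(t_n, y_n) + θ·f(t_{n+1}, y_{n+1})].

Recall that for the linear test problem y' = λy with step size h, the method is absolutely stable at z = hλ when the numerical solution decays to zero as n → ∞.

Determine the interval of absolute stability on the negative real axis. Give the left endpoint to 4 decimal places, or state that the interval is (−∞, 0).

z∈(-20.0000,0).

On y'=λy, z=hλ:
  y_{n+1} = y_n + z·[11/20·y_n + 9/20·y_{n+1}] ⇒ (1 − 9/20z)y_{n+1} = (1 + 11/20z)y_n
  ⇒ R(z) = (1 + 11/20z)/(1 − 9/20z).

Boundary: |R(x)|=1, x<0.
x=-0.84: |R|=0.3904
R=−1: 1+11/20x = −1+9/20x ⇒ -1/10x=2 ⇒ x=2/(-1/10)=-20.0000
Confirm numerically:
  x=-17.252: |R|=0.96864 <1
  x=-13.513: |R|=0.90839 <1
  x=-8.190: |R|=0.74795 <1
  x=-20.449: |R|=1.00440 >1
  x=-20.147: |R|=1.00146 >1
Stable set (-20.0000, 0).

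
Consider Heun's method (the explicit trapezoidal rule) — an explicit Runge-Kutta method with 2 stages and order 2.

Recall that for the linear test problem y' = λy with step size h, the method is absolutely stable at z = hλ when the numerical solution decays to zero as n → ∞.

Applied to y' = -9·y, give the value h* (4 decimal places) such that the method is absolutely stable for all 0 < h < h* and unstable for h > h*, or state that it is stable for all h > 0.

Set f=λy, z=hλ:
  order 2, 2-stage ⇒ R(z)=1+z+z^2/2
  (e.g. R(-0.68)=0.55120, |R|=0.55120)

Boundary: |R(x)|=1, x<0.
x=-0.68: |R|=0.5512
|R(-2.07)|=1.0724 |R(-1.15)|=0.5112 |R(-0.69)|=0.5481
Bisect:
  x_lo=-2.4580 |R|=1.5629  x_hi=-0.1332 |R|=0.8757
  mid=-1.29561 |R|=0.54369 →hi
  mid=-1.87680 |R|=0.88439 →hi
  mid=-2.16739 |R|=1.18140 →lo
  mid=-2.02210 |R|=1.02234 →lo
  mid=-1.94945 |R|=0.95072 →hi
  mid=-1.98577 |R|=0.98587 →hi
  mid=-2.00393 |R|=1.00394 →lo
  mid=-1.99485 |R|=0.99487 →hi
  ...
  [-2.00010,-1.99996] ⇒ x*=-2.0000
Stable set (-2.0000, 0).

(-2.0000,0); λ=-9 ⇒ h* = 0.2222.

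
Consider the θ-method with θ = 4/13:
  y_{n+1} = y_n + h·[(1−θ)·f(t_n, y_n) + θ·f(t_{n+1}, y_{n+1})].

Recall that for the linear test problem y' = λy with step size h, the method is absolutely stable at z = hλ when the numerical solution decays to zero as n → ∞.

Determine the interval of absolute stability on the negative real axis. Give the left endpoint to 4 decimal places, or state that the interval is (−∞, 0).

z∈(-5.2000,0).

Test eqn y'=λy, z=hλ:
  y_{n+1} = y_n + z·[9/13·y_n + 4/13·y_{n+1}] ⇒ (1 − 4/13z)y_{n+1} = (1 + 9/13z)y_n
  ⇒ R(z) = (1 + 9/13z)/(1 − 4/13z).

Solve |R(x)|<1 on ℝ⁻.
x=-0.34: |R|=0.6922
R=−1: 1+9/13x = −1+4/13x ⇒ -5/13x=2 ⇒ x=2/(-5/13)=-5.2000
Confirm numerically:
  x=-4.443: |R|=0.87700 <1
  x=-3.885: |R|=0.76962 <1
  x=-3.325: |R|=0.64354 <1
  x=-2.861: |R|=0.52156 <1
  x=-5.746: |R|=1.07587 >1
  x=-5.434: |R|=1.03368 >1
  x=-5.287: |R|=1.01274 >1
Stable set (-5.2000, 0).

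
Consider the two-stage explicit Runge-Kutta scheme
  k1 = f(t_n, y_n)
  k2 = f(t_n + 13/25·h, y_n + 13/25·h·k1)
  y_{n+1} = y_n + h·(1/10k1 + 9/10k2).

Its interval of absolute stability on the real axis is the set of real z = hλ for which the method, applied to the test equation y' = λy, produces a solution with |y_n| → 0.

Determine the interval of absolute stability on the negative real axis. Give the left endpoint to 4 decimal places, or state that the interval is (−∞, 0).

(-2.1368, 0).

On y'=λy, z=hλ:
  k1=λy_n ⇒ h·k1=z·y_n;  k2=λ(1+13/25z)y_n ⇒ h·k2=z(1+13/25z)y_n
  y_{n+1}/y_n = 1 + 1/10z + 9/10z(1+13/25z) = 1 + z + 117/250z²
  Hence R(z) = 1 + z + 117/250z².

Boundary: |R(x)|=1, x<0.
x=-1.51: |R|=0.5571
R=1: x+117/250x²=0 ⇒ x=−250/117=-2.1368; min R=1−1/(4·117/250)=0.4658>−1
Confirm numerically:
  x=-1.931: |R|=0.81406 <1
  x=-1.917: |R|=0.80285 <1
  x=-1.081: |R|=0.46589 <1
  x=-1.052: |R|=0.46594 <1
  x=-2.604: |R|=1.56942 >1
  x=-2.480: |R|=1.39839 >1
Stable set (-2.1368, 0).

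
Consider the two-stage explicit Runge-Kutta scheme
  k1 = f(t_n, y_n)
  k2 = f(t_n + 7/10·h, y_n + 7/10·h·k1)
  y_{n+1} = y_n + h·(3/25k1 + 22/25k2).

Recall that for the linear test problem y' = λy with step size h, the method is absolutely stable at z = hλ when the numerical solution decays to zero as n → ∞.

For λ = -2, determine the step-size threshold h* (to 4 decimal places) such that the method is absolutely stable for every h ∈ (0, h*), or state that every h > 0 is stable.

Test eqn y'=λy, z=hλ:
  k1=λy_n ⇒ h·k1=z·y_n;  k2=λ(1+7/10z)y_n ⇒ h·k2=z(1+7/10z)y_n
  y_{n+1}/y_n = 1 + 3/25z + 22/25z(1+7/10z) = 1 + z + 77/125z²
  ⇒ R(z) = 1 + z + 77/125z².

Find x<0 with |R(x)|<1.
x=-1.06: |R|=0.6321
R=1: x+77/125x²=0 ⇒ x=−125/77=-1.6234; min R=1−1/(4·77/125)=0.5942>−1
Confirm numerically:
  x=-1.164: |R|=0.67062 <1
  x=-1.044: |R|=0.62740 <1
  x=-0.963: |R|=0.60826 <1
  x=-2.103: |R|=1.62133 >1
  x=-2.002: |R|=1.46693 >1
Stable set (-1.6234, 0).

(-1.6234,0); λ=-2 ⇒ h* = (125/77)/2 = 0.8117.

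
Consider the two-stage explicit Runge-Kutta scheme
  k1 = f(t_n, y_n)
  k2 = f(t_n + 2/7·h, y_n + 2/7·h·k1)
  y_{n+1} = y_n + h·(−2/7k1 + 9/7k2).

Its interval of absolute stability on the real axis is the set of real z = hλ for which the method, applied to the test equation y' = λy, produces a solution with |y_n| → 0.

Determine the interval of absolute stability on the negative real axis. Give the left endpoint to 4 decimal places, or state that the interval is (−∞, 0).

z∈(-2.7222,0).

Test eqn y'=λy, z=hλ:
  k1=λy_n ⇒ h·k1=z·y_n;  k2=λ(1+2/7z)y_n ⇒ h·k2=z(1+2/7z)y_n
  y_{n+1}/y_n = 1 − 2/7z + 9/7z(1+2/7z) = 1 + z + 18/49z²
  R(z) = 1 + z + 18/49z².

Solve |R(x)|<1 on ℝ⁻.
x=-1.46: |R|=0.3230
R=1: x+18/49x²=0 ⇒ x=−49/18=-2.7222; min R=1−1/(4·18/49)=0.3194>−1
Confirm numerically:
  x=-2.120: |R|=0.53100 <1
  x=-2.007: |R|=0.47269 <1
  x=-1.101: |R|=0.34430 <1
  x=-3.051: |R|=1.36849 >1
  x=-2.859: |R|=1.14365 >1
So |R|<1 on (-2.7222, 0).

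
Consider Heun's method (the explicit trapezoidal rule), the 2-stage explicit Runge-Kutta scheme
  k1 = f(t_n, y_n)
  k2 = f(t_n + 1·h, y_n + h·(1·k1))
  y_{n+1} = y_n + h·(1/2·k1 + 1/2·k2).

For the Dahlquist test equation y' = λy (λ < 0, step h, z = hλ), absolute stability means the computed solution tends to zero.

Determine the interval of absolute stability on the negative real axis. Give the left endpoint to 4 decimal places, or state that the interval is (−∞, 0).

With y'=λy (z=hλ):
  order 2, 2-stage ⇒ R(z)=1+z+z^2/2
  (e.g. R(-1.22)=0.52420, |R|=0.52420)

Solve |R(x)|<1 on ℝ⁻.
x=-1.22: |R|=0.5242
|R(-2.28)|=1.3192 |R(-1.72)|=0.7592 |R(-1.29)|=0.5421
Bisect:
  x_lo=-2.8084 |R|=2.1351  x_hi=-0.2791 |R|=0.7599
  mid=-1.54373 |R|=0.64782 →hi
  mid=-2.17606 |R|=1.19156 →lo
  mid=-1.85989 |R|=0.86971 →hi
  mid=-2.01798 |R|=1.01814 →lo
  mid=-1.93894 |R|=0.94080 →hi
  mid=-1.97846 |R|=0.97869 →hi
  mid=-1.99822 |R|=0.99822 →hi
  ...
  [-2.00007,-1.99992] ⇒ x*=-2.0000
So |R|<1 on (-2.0000, 0).

(-2.0000, 0).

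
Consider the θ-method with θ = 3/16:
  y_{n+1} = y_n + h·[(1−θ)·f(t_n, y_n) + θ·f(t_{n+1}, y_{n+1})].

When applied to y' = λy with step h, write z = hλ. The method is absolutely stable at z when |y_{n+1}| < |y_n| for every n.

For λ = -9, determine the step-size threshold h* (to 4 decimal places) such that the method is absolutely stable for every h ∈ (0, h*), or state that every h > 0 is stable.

(-3.2000,0); λ=-9 ⇒ h* = (16/5)/9 = 0.3556.

Test eqn y'=λy, z=hλ:
  y_{n+1} = y_n + z·[13/16·y_n + 3/16·y_{n+1}] ⇒ (1 − 3/16z)y_{n+1} = (1 + 13/16z)y_n
  R(z) = (1 + 13/16z)/(1 − 3/16z).

Solve |R(x)|<1 on ℝ⁻.
x=-0.61: |R|=0.4526
R=−1: 1+13/16x = −1+3/16x ⇒ -5/8x=2 ⇒ x=2/(-5/8)=-3.2000
Confirm numerically:
  x=-2.410: |R|=0.65992 <1
  x=-1.512: |R|=0.17803 <1
  x=-1.352: |R|=0.07858 <1
  x=-3.779: |R|=1.21180 >1
  x=-3.659: |R|=1.17014 >1
  x=-3.653: |R|=1.16803 >1
So |R|<1 on (-3.2000, 0).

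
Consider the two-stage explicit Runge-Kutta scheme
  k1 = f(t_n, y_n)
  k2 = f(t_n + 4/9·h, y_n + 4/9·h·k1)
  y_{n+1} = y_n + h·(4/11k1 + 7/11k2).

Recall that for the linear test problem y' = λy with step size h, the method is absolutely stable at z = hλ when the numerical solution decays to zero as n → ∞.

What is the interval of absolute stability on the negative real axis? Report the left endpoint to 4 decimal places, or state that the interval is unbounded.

z∈(-3.5357,0).

Test eqn y'=λy, z=hλ:
  k1=λy_n ⇒ h·k1=z·y_n;  k2=λ(1+4/9z)y_n ⇒ h·k2=z(1+4/9z)y_n
  y_{n+1}/y_n = 1 + 4/11z + 7/11z(1+4/9z) = 1 + z + 28/99z²
  ⇒ R(z) = 1 + z + 28/99z².

Need |R(x)|<1, x<0.
x=-1.11: |R|=0.2385
R=1: x+28/99x²=0 ⇒ x=−99/28=-3.5357; min R=1−1/(4·28/99)=0.1161>−1
Confirm numerically:
  x=-3.073: |R|=0.59784 <1
  x=-3.052: |R|=0.58246 <1
  x=-2.619: |R|=0.32096 <1
  x=-2.415: |R|=0.23452 <1
  x=-4.060: |R|=1.60203 >1
  x=-3.817: |R|=1.30366 >1
Stable set (-3.5357, 0).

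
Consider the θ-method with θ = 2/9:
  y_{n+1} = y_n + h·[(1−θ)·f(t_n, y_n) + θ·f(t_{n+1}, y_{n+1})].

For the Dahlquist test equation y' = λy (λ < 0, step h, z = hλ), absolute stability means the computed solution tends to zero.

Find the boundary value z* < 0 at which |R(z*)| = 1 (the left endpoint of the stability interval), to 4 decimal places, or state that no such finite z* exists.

z* = -3.6000.

Set f=λy, z=hλ:
  y_{n+1} = y_n + z·[7/9·y_n + 2/9·y_{n+1}] ⇒ (1 − 2/9z)y_{n+1} = (1 + 7/9z)y_n
  ⇒ R(z) = (1 + 7/9z)/(1 − 2/9z).

Find x<0 with |R(x)|<1.
x=-0.66: |R|=0.4244
R=−1: 1+7/9x = −1+2/9x ⇒ -5/9x=2 ⇒ x=2/(-5/9)=-3.6000
Confirm numerically:
  x=-3.068: |R|=0.82426 <1
  x=-2.970: |R|=0.78916 <1
  x=-2.277: |R|=0.51195 <1
  x=-1.613: |R|=0.18739 <1
  x=-4.147: |R|=1.15815 >1
  x=-3.812: |R|=1.06376 >1
  x=-3.695: |R|=1.02898 >1
So |R|<1 on (-3.6000, 0).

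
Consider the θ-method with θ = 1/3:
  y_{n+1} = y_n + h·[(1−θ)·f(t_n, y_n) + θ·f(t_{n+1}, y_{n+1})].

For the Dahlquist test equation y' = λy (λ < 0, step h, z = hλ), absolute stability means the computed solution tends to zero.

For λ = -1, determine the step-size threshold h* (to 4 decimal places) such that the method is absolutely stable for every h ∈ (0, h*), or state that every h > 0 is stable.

(-6.0000,0); λ=-1 ⇒ h* = (6)/1 = 6.0000.

Set f=λy, z=hλ:
  y_{n+1} = y_n + z·[2/3·y_n + 1/3·y_{n+1}] ⇒ (1 − 1/3z)y_{n+1} = (1 + 2/3z)y_n
  Hence R(z) = (1 + 2/3z)/(1 − 1/3z).

Need |R(x)|<1, x<0.
x=-1.71: |R|=0.0892
R=−1: 1+2/3x = −1+1/3x ⇒ -1/3x=2 ⇒ x=2/(-1/3)=-6.0000
Confirm numerically:
  x=-3.150: |R|=0.53659 <1
  x=-2.997: |R|=0.49925 <1
  x=-2.595: |R|=0.39142 <1
  x=-2.570: |R|=0.38420 <1
  x=-6.384: |R|=1.04092 >1
  x=-6.210: |R|=1.02280 >1
  x=-6.182: |R|=1.01982 >1
So |R|<1 on (-6.0000, 0).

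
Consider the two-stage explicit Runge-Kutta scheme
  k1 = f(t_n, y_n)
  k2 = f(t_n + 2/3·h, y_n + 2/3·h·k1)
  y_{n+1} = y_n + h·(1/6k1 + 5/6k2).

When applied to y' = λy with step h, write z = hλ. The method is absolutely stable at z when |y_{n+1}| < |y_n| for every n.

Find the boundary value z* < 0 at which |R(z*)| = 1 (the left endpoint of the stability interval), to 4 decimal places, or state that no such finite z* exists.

With y'=λy (z=hλ):
  k1=λy_n ⇒ h·k1=z·y_n;  k2=λ(1+2/3z)y_n ⇒ h·k2=z(1+2/3z)y_n
  y_{n+1}/y_n = 1 + 1/6z + 5/6z(1+2/3z) = 1 + z + 5/9z²
  R(z) = 1 + z + 5/9z².

Find x<0 with |R(x)|<1.
x=-1.7: |R|=0.9056
R=1: x+5/9x²=0 ⇒ x=−9/5=-1.8000; min R=1−1/(4·5/9)=0.5500>−1
Confirm numerically:
  x=-1.471: |R|=0.73113 <1
  x=-1.266: |R|=0.62442 <1
  x=-1.126: |R|=0.57838 <1
  x=-0.964: |R|=0.55228 <1
  x=-2.061: |R|=1.29885 >1
  x=-2.055: |R|=1.29113 >1
Stable set (-1.8000, 0).

left endpoint -1.8000.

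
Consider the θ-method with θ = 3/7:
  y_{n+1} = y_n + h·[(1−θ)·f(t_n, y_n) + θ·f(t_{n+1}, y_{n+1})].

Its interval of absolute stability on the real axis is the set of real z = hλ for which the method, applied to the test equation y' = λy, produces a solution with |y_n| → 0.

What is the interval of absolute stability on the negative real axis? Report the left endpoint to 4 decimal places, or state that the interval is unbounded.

z∈(-14.0000,0).

Set f=λy, z=hλ:
  y_{n+1} = y_n + z·[4/7·y_n + 3/7·y_{n+1}] ⇒ (1 − 3/7z)y_{n+1} = (1 + 4/7z)y_n
  ⇒ R(z) = (1 + 4/7z)/(1 − 3/7z).

Find x<0 with |R(x)|<1.
x=-1.72: |R|=0.0099
R=−1: 1+4/7x = −1+3/7x ⇒ -1/7x=2 ⇒ x=2/(-1/7)=-14.0000
Confirm numerically:
  x=-12.663: |R|=0.97028 <1
  x=-12.367: |R|=0.96297 <1
  x=-10.924: |R|=0.92266 <1
  x=-10.767: |R|=0.91774 <1
  x=-14.497: |R|=1.00984 >1
  x=-14.335: |R|=1.00670 >1
  x=-14.108: |R|=1.00219 >1
So |R|<1 on (-14.0000, 0).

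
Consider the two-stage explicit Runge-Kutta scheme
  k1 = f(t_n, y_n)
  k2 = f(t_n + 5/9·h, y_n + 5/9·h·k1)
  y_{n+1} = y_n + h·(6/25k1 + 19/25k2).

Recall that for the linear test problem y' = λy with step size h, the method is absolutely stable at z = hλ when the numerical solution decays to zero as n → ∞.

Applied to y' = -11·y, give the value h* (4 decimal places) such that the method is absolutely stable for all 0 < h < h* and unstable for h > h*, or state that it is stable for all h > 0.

With y'=λy (z=hλ):
  k1=λy_n ⇒ h·k1=z·y_n;  k2=λ(1+5/9z)y_n ⇒ h·k2=z(1+5/9z)y_n
  y_{n+1}/y_n = 1 + 6/25z + 19/25z(1+5/9z) = 1 + z + 19/45z²
  so R(z) = 1 + z + 19/45z².

Find x<0 with |R(x)|<1.
x=-0.47: |R|=0.6233
R=1: x+19/45x²=0 ⇒ x=−45/19=-2.3684; min R=1−1/(4·19/45)=0.4079>−1
Confirm numerically:
  x=-1.527: |R|=0.45751 <1
  x=-1.327: |R|=0.41650 <1
  x=-0.998: |R|=0.42254 <1
  x=-2.910: |R|=1.66542 >1
  x=-2.789: |R|=1.49526 >1
  x=-2.580: |R|=1.23048 >1
Interval (-2.3684, 0).

(-2.3684,0); λ=-11 ⇒ h* = (45/19)/11 = 0.2153.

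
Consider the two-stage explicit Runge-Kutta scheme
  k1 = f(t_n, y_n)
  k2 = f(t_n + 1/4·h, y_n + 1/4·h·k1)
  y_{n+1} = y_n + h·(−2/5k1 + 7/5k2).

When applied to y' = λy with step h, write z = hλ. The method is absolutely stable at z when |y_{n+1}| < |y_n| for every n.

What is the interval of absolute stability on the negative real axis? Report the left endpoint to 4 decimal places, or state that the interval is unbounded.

On y'=λy, z=hλ:
  k1=λy_n ⇒ h·k1=z·y_n;  k2=λ(1+1/4z)y_n ⇒ h·k2=z(1+1/4z)y_n
  y_{n+1}/y_n = 1 − 2/5z + 7/5z(1+1/4z) = 1 + z + 7/20z²
  Hence R(z) = 1 + z + 7/20z².

Find x<0 with |R(x)|<1.
x=-1.27: |R|=0.2945
R=1: x+7/20x²=0 ⇒ x=−20/7=-2.8571; min R=1−1/(4·7/20)=0.2857>−1
Confirm numerically:
  x=-2.499: |R|=0.68675 <1
  x=-2.034: |R|=0.41400 <1
  x=-1.367: |R|=0.28704 <1
  x=-3.431: |R|=1.68912 >1
  x=-2.923: |R|=1.06738 >1
Interval (-2.8571, 0).

(-2.8571, 0).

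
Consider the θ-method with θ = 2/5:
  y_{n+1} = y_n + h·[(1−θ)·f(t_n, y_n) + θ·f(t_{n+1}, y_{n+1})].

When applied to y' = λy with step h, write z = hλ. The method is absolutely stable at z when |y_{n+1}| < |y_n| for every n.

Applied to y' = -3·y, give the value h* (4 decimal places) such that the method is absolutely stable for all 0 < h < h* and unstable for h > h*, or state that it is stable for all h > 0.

(-10.0000,0); λ=-3 ⇒ h* = (10)/3 = 3.3333.

With y'=λy (z=hλ):
  y_{n+1} = y_n + z·[3/5·y_n + 2/5·y_{n+1}] ⇒ (1 − 2/5z)y_{n+1} = (1 + 3/5z)y_n
  Hence R(z) = (1 + 3/5z)/(1 − 2/5z).

Boundary: |R(x)|=1, x<0.
x=-1.19: |R|=0.1938
R=−1: 1+3/5x = −1+2/5x ⇒ -1/5x=2 ⇒ x=2/(-1/5)=-10.0000
Confirm numerically:
  x=-9.792: |R|=0.99154 <1
  x=-9.342: |R|=0.97222 <1
  x=-7.723: |R|=0.88863 <1
  x=-6.284: |R|=0.78848 <1
  x=-10.435: |R|=1.01681 >1
  x=-10.269: |R|=1.01053 >1
  x=-10.083: |R|=1.00330 >1
Interval (-10.0000, 0).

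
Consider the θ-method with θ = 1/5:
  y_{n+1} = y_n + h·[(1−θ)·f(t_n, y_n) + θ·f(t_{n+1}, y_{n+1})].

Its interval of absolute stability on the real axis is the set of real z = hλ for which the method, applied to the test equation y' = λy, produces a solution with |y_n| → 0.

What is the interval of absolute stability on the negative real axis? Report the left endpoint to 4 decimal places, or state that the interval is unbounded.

On y'=λy, z=hλ:
  y_{n+1} = y_n + z·[4/5·y_n + 1/5·y_{n+1}] ⇒ (1 − 1/5z)y_{n+1} = (1 + 4/5z)y_n
  ⇒ R(z) = (1 + 4/5z)/(1 − 1/5z).

Need |R(x)|<1, x<0.
x=-1.41: |R|=0.0998
R=−1: 1+4/5x = −1+1/5x ⇒ -3/5x=2 ⇒ x=2/(-3/5)=-3.3333
Confirm numerically:
  x=-3.246: |R|=0.96823 <1
  x=-3.187: |R|=0.94638 <1
  x=-2.417: |R|=0.62936 <1
  x=-3.847: |R|=1.17418 >1
  x=-3.820: |R|=1.16553 >1
  x=-3.572: |R|=1.08353 >1
Stable set (-3.3333, 0).

(-3.3333, 0).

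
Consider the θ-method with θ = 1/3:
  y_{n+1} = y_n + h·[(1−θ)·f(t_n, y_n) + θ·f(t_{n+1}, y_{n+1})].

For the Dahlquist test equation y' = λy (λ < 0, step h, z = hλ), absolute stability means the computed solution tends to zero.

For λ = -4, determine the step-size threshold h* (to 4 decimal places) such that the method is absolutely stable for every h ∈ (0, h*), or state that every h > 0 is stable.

(-6.0000,0); λ=-4 ⇒ h* = (6)/4 = 1.5000.

On y'=λy, z=hλ:
  y_{n+1} = y_n + z·[2/3·y_n + 1/3·y_{n+1}] ⇒ (1 − 1/3z)y_{n+1} = (1 + 2/3z)y_n
  ⇒ R(z) = (1 + 2/3z)/(1 − 1/3z).

Solve |R(x)|<1 on ℝ⁻.
x=-1.44: |R|=0.0270
R=−1: 1+2/3x = −1+1/3x ⇒ -1/3x=2 ⇒ x=2/(-1/3)=-6.0000
Confirm numerically:
  x=-5.829: |R|=0.98063 <1
  x=-4.340: |R|=0.77384 <1
  x=-3.886: |R|=0.69300 <1
  x=-6.516: |R|=1.05422 >1
  x=-6.361: |R|=1.03856 >1
So |R|<1 on (-6.0000, 0).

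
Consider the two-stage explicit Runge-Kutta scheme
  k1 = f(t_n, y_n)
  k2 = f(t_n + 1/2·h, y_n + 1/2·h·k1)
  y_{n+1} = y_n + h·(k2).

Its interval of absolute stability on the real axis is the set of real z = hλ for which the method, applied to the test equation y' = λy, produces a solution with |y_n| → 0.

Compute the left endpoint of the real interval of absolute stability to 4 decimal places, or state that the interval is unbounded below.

z* = -2.0000.

Set f=λy, z=hλ:
  k1=λy_n ⇒ h·k1=z·y_n;  k2=λ(1+1/2z)y_n ⇒ h·k2=z(1+1/2z)y_n
  y_{n+1}/y_n = 1 + z(1+1/2z) = 1 + z + 1/2z²
  so R(z) = 1 + z + 1/2z².

Need |R(x)|<1, x<0.
x=-1.72: |R|=0.7592
R=1: x+1/2x²=0 ⇒ x=−2=-2.0000; min R=1−1/(4·1/2)=0.5000>−1
Confirm numerically:
  x=-1.520: |R|=0.63520 <1
  x=-1.426: |R|=0.59074 <1
  x=-1.066: |R|=0.50218 <1
  x=-0.814: |R|=0.51730 <1
  x=-2.453: |R|=1.55560 >1
  x=-2.216: |R|=1.23933 >1
Stable set (-2.0000, 0).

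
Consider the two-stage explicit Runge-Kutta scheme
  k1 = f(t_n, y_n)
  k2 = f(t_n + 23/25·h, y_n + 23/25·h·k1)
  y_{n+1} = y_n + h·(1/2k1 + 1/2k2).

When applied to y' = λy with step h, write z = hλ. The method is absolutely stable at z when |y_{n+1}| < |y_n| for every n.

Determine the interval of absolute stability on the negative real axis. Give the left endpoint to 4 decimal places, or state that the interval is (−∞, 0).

With y'=λy (z=hλ):
  k1=λy_n ⇒ h·k1=z·y_n;  k2=λ(1+23/25z)y_n ⇒ h·k2=z(1+23/25z)y_n
  y_{n+1}/y_n = 1 + 1/2z + 1/2z(1+23/25z) = 1 + z + 23/50z²
  Hence R(z) = 1 + z + 23/50z².

Need |R(x)|<1, x<0.
x=-1.12: |R|=0.4570
R=1: x+23/50x²=0 ⇒ x=−50/23=-2.1739; min R=1−1/(4·23/50)=0.4565>−1
Confirm numerically:
  x=-1.624: |R|=0.58919 <1
  x=-0.915: |R|=0.47012 <1
  x=-0.899: |R|=0.47277 <1
  x=-2.550: |R|=1.44115 >1
  x=-2.438: |R|=1.29617 >1
Interval (-2.1739, 0).

(-2.1739, 0).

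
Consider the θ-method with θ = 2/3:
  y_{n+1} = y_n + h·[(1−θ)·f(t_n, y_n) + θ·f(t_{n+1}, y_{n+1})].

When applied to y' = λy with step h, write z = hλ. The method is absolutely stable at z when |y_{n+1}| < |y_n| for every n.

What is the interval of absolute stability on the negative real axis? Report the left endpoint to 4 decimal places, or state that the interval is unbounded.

unbounded; (−∞, 0).

On y'=λy, z=hλ:
  y_{n+1} = y_n + z·[1/3·y_n + 2/3·y_{n+1}] ⇒ (1 − 2/3z)y_{n+1} = (1 + 1/3z)y_n
  ⇒ R(z) = (1 + 1/3z)/(1 − 2/3z).

Boundary: |R(x)|=1, x<0.
x=-1.53: |R|=0.2426
x=-2: |R|=0.1429
x=-10: |R|=0.3043
x=-100: |R|=0.4778
θ=2/3≥1/2 ⇒ |1+1/3x|<|1−2/3x| ∀x<0 ⇒ interval (−∞,0).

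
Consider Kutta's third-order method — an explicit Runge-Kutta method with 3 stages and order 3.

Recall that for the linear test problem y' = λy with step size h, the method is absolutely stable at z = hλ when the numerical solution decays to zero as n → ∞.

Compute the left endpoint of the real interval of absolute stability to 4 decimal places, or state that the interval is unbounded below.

With y'=λy (z=hλ):
  order 3, 3-stage ⇒ R(z)=1+z+z^2/2+z^3/6
  (e.g. R(-1.57)=0.01747, |R|=0.01747)

Solve |R(x)|<1 on ℝ⁻.
x=-1.57: |R|=0.0175
|R(-2.04)|=0.3741 |R(-1.19)|=0.2372 |R(-0.51)|=0.5979
Bisect:
  x_lo=-3.3276 |R|=2.9321  x_hi=-0.3644 |R|=0.6939
  mid=-1.84600 |R|=0.19058 →hi
  mid=-2.58678 |R|=1.12595 →lo
  mid=-2.21639 |R|=0.57482 →hi
  mid=-2.40159 |R|=0.82635 →hi
  mid=-2.49418 |R|=0.96974 →hi
  mid=-2.54048 |R|=1.04619 →lo
  mid=-2.51733 |R|=1.00756 →lo
  mid=-2.50576 |R|=0.98855 →hi
  mid=-2.51155 |R|=0.99803 →hi
  mid=-2.51444 |R|=1.00279 →lo
  ...
  [-2.51281,-2.51263] ⇒ x*=-2.5127
Interval (-2.5127, 0).

left endpoint -2.5127.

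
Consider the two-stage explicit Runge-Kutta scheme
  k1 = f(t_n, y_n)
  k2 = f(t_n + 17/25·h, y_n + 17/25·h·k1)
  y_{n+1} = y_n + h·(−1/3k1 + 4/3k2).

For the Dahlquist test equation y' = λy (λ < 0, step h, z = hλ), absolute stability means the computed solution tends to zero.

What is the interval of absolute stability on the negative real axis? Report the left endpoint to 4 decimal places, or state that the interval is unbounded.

z∈(-1.1029,0).

Test eqn y'=λy, z=hλ:
  k1=λy_n ⇒ h·k1=z·y_n;  k2=λ(1+17/25z)y_n ⇒ h·k2=z(1+17/25z)y_n
  y_{n+1}/y_n = 1 − 1/3z + 4/3z(1+17/25z) = 1 + z + 68/75z²
  so R(z) = 1 + z + 68/75z².

Need |R(x)|<1, x<0.
x=-0.88: |R|=0.8221
R=1: x+68/75x²=0 ⇒ x=−75/68=-1.1029; min R=1−1/(4·68/75)=0.7243>−1
Confirm numerically:
  x=-1.020: |R|=0.92330 <1
  x=-0.967: |R|=0.88081 <1
  x=-0.699: |R|=0.74400 <1
  x=-0.641: |R|=0.73153 <1
  x=-1.701: |R|=1.92235 >1
  x=-1.465: |R|=1.48091 >1
  x=-1.156: |R|=1.05561 >1
Interval (-1.1029, 0).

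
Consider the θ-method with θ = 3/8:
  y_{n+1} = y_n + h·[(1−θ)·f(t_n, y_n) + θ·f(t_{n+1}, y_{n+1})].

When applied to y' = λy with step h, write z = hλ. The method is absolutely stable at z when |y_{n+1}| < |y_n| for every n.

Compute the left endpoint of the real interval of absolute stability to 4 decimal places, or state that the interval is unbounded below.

left endpoint -8.0000.

Test eqn y'=λy, z=hλ:
  y_{n+1} = y_n + z·[5/8·y_n + 3/8·y_{n+1}] ⇒ (1 − 3/8z)y_{n+1} = (1 + 5/8z)y_n
  Hence R(z) = (1 + 5/8z)/(1 − 3/8z).

Boundary: |R(x)|=1, x<0.
x=-0.79: |R|=0.3905
R=−1: 1+5/8x = −1+3/8x ⇒ -1/4x=2 ⇒ x=2/(-1/4)=-8.0000
Confirm numerically:
  x=-7.182: |R|=0.94463 <1
  x=-7.088: |R|=0.93767 <1
  x=-3.939: |R|=0.59015 <1
  x=-8.518: |R|=1.03088 >1
  x=-8.439: |R|=1.02635 >1
Stable set (-8.0000, 0).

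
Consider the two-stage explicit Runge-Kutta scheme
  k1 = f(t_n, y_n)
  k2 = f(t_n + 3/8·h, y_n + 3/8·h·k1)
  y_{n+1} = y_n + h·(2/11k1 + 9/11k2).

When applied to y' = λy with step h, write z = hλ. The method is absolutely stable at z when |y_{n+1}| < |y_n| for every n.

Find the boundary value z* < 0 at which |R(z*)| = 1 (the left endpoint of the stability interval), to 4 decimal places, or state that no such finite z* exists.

Set f=λy, z=hλ:
  k1=λy_n ⇒ h·k1=z·y_n;  k2=λ(1+3/8z)y_n ⇒ h·k2=z(1+3/8z)y_n
  y_{n+1}/y_n = 1 + 2/11z + 9/11z(1+3/8z) = 1 + z + 27/88z²
  so R(z) = 1 + z + 27/88z².

Find x<0 with |R(x)|<1.
x=-1.38: |R|=0.2043
R=1: x+27/88x²=0 ⇒ x=−88/27=-3.2593; min R=1−1/(4·27/88)=0.1852>−1
Confirm numerically:
  x=-2.490: |R|=0.41230 <1
  x=-2.394: |R|=0.36445 <1
  x=-1.533: |R|=0.18805 <1
  x=-3.816: |R|=1.65184 >1
  x=-3.750: |R|=1.56463 >1
  x=-3.495: |R|=1.25279 >1
Stable set (-3.2593, 0).

z* = -3.2593.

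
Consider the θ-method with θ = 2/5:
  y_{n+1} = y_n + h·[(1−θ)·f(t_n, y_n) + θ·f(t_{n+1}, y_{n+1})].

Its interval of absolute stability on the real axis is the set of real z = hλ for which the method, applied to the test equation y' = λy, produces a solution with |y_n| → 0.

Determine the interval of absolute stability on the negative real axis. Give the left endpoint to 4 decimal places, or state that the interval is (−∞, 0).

z∈(-10.0000,0).

Set f=λy, z=hλ:
  y_{n+1} = y_n + z·[3/5·y_n + 2/5·y_{n+1}] ⇒ (1 − 2/5z)y_{n+1} = (1 + 3/5z)y_n
  R(z) = (1 + 3/5z)/(1 − 2/5z).

Solve |R(x)|<1 on ℝ⁻.
x=-1.31: |R|=0.1404
R=−1: 1+3/5x = −1+2/5x ⇒ -1/5x=2 ⇒ x=2/(-1/5)=-10.0000
Confirm numerically:
  x=-9.215: |R|=0.96650 <1
  x=-6.465: |R|=0.80284 <1
  x=-4.388: |R|=0.59262 <1
  x=-10.560: |R|=1.02144 >1
  x=-10.290: |R|=1.01134 >1
  x=-10.102: |R|=1.00405 >1
Stable set (-10.0000, 0).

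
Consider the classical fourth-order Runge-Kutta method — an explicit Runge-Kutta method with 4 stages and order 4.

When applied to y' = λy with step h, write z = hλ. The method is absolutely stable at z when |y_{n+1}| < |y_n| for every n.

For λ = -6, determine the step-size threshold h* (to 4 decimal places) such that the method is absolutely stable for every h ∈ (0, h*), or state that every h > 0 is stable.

On y'=λy, z=hλ:
  order 4, 4-stage ⇒ R(z)=1+z+z^2/2+z^3/6+z^4/24
  (e.g. R(-0.77)=0.46501, |R|=0.46501)

Solve |R(x)|<1 on ℝ⁻.
x=-0.77: |R|=0.4650
|R(-2.99)|=1.3551 |R(-2.27)|=0.4633 |R(-2.05)|=0.3513
Bisect:
  x_lo=-3.2798 |R|=2.0401  x_hi=-0.1733 |R|=0.8409
  mid=-1.72658 |R|=0.27640 →hi
  mid=-2.50321 |R|=0.65159 →hi
  mid=-2.89152 |R|=1.17233 →lo
  mid=-2.69737 |R|=0.87533 →hi
  mid=-2.79444 |R|=1.01388 →lo
  mid=-2.74590 |R|=0.94222 →hi
  mid=-2.77017 |R|=0.97744 →hi
  mid=-2.78231 |R|=0.99551 →hi
  mid=-2.78838 |R|=1.00466 →lo
  mid=-2.78534 |R|=1.00007 →lo
  ...
  [-2.78534,-2.78515] ⇒ x*=-2.7853
Stable set (-2.7853, 0).

(-2.7853,0); λ=-6 ⇒ h* = 0.4642.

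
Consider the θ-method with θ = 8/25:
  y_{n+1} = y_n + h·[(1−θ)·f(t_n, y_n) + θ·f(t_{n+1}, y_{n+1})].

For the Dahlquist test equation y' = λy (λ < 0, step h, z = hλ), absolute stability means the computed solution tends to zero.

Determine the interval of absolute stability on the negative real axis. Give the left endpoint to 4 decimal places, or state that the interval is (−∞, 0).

On y'=λy, z=hλ:
  y_{n+1} = y_n + z·[17/25·y_n + 8/25·y_{n+1}] ⇒ (1 − 8/25z)y_{n+1} = (1 + 17/25z)y_n
  so R(z) = (1 + 17/25z)/(1 − 8/25z).

Solve |R(x)|<1 on ℝ⁻.
x=-0.35: |R|=0.6853
R=−1: 1+17/25x = −1+8/25x ⇒ -9/25x=2 ⇒ x=2/(-9/25)=-5.5556
Confirm numerically:
  x=-5.464: |R|=0.98801 <1
  x=-4.495: |R|=0.84342 <1
  x=-4.402: |R|=0.82759 <1
  x=-3.805: |R|=0.71582 <1
  x=-6.000: |R|=1.05479 >1
  x=-5.764: |R|=1.02638 >1
  x=-5.623: |R|=1.00867 >1
Interval (-5.5556, 0).

z∈(-5.5556,0).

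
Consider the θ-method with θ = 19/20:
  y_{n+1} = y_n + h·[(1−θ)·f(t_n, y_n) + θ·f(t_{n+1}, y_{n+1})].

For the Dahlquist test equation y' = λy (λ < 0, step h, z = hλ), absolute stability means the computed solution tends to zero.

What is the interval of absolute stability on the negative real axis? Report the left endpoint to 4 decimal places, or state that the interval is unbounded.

On y'=λy, z=hλ:
  y_{n+1} = y_n + z·[1/20·y_n + 19/20·y_{n+1}] ⇒ (1 − 19/20z)y_{n+1} = (1 + 1/20z)y_n
  R(z) = (1 + 1/20z)/(1 − 19/20z).

Need |R(x)|<1, x<0.
x=-0.89: |R|=0.5177
x=-2: |R|=0.3103
x=-10: |R|=0.0476
x=-100: |R|=0.0417
θ=19/20≥1/2 ⇒ |1+1/20x|<|1−19/20x| ∀x<0 ⇒ interval (−∞,0).

interval (−∞, 0).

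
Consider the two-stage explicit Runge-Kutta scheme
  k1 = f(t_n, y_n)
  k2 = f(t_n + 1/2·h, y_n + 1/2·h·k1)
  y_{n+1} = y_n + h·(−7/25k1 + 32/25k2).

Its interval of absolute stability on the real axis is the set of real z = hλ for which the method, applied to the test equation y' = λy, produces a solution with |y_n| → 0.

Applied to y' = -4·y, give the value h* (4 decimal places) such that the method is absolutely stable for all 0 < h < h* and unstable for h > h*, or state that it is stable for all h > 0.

(-1.5625,0); λ=-4 ⇒ h* = (25/16)/4 = 0.3906.

Set f=λy, z=hλ:
  k1=λy_n ⇒ h·k1=z·y_n;  k2=λ(1+1/2z)y_n ⇒ h·k2=z(1+1/2z)y_n
  y_{n+1}/y_n = 1 − 7/25z + 32/25z(1+1/2z) = 1 + z + 16/25z²
  Hence R(z) = 1 + z + 16/25z².

Need |R(x)|<1, x<0.
x=-1.65: |R|=1.0924
R=1: x+16/25x²=0 ⇒ x=−25/16=-1.5625; min R=1−1/(4·16/25)=0.6094>−1
Confirm numerically:
  x=-1.358: |R|=0.82226 <1
  x=-0.997: |R|=0.63917 <1
  x=-0.785: |R|=0.60938 <1
  x=-0.676: |R|=0.61646 <1
  x=-1.903: |R|=1.41470 >1
  x=-1.593: |R|=1.03110 >1
Stable set (-1.5625, 0).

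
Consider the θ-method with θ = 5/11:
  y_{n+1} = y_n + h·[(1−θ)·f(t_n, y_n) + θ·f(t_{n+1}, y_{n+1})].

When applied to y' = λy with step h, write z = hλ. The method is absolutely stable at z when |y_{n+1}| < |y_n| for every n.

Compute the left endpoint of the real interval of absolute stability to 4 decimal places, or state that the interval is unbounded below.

With y'=λy (z=hλ):
  y_{n+1} = y_n + z·[6/11·y_n + 5/11·y_{n+1}] ⇒ (1 − 5/11z)y_{n+1} = (1 + 6/11z)y_n
  ⇒ R(z) = (1 + 6/11z)/(1 − 5/11z).

Boundary: |R(x)|=1, x<0.
x=-0.56: |R|=0.5536
R=−1: 1+6/11x = −1+5/11x ⇒ -1/11x=2 ⇒ x=2/(-1/11)=-22.0000
Confirm numerically:
  x=-21.149: |R|=0.99271 <1
  x=-13.359: |R|=0.88893 <1
  x=-12.869: |R|=0.87881 <1
  x=-22.175: |R|=1.00144 >1
  x=-22.160: |R|=1.00131 >1
  x=-22.082: |R|=1.00068 >1
So |R|<1 on (-22.0000, 0).

left endpoint -22.0000.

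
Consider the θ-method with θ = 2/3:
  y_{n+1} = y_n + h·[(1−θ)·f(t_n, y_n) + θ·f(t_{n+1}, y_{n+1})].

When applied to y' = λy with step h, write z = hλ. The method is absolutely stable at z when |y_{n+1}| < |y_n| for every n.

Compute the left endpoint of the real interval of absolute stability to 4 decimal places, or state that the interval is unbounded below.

Set f=λy, z=hλ:
  y_{n+1} = y_n + z·[1/3·y_n + 2/3·y_{n+1}] ⇒ (1 − 2/3z)y_{n+1} = (1 + 1/3z)y_n
  R(z) = (1 + 1/3z)/(1 − 2/3z).

Need |R(x)|<1, x<0.
x=-0.5: |R|=0.6250
x=-2: |R|=0.1429
x=-10: |R|=0.3043
x=-100: |R|=0.4778
θ=2/3≥1/2 ⇒ |1+1/3x|<|1−2/3x| ∀x<0 ⇒ unbounded interval.

interval (−∞, 0).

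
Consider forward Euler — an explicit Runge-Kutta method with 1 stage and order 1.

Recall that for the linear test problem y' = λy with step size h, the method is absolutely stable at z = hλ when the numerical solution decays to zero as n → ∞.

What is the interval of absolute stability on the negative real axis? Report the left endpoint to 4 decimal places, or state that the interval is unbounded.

Test eqn y'=λy, z=hλ:
  order 1, 1-stage ⇒ R(z)=1+z
  (e.g. R(-1.28)=-0.28000, |R|=0.28000)

Boundary: |R(x)|=1, x<0.
x=-1.28: |R|=0.2800
|R(-1.89)|=0.8900 |R(-1.69)|=0.6900 |R(-0.62)|=0.3800
Bisect:
  x_lo=-2.3050 |R|=1.3050  x_hi=-0.1721 |R|=0.8279
  mid=-1.23855 |R|=0.23855 →hi
  mid=-1.77176 |R|=0.77176 →hi
  mid=-2.03836 |R|=1.03836 →lo
  mid=-1.90506 |R|=0.90506 →hi
  mid=-1.97171 |R|=0.97171 →hi
  mid=-2.00504 |R|=1.00504 →lo
  mid=-1.98838 |R|=0.98838 →hi
  mid=-1.99671 |R|=0.99671 →hi
  mid=-2.00087 |R|=1.00087 →lo
  mid=-1.99879 |R|=0.99879 →hi
  ...
  [-2.00009,-1.99996] ⇒ x*=-2.0000
Stable set (-2.0000, 0).

z∈(-2.0000,0).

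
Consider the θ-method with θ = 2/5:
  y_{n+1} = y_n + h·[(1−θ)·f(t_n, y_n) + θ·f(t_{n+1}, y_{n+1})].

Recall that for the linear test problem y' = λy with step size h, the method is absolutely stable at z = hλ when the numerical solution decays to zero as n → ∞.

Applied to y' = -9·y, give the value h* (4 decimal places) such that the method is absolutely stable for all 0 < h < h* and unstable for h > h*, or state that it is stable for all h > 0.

Test eqn y'=λy, z=hλ:
  y_{n+1} = y_n + z·[3/5·y_n + 2/5·y_{n+1}] ⇒ (1 − 2/5z)y_{n+1} = (1 + 3/5z)y_n
  Hence R(z) = (1 + 3/5z)/(1 − 2/5z).

Need |R(x)|<1, x<0.
x=-1.6: |R|=0.0244
R=−1: 1+3/5x = −1+2/5x ⇒ -1/5x=2 ⇒ x=2/(-1/5)=-10.0000
Confirm numerically:
  x=-9.013: |R|=0.95714 <1
  x=-7.863: |R|=0.89689 <1
  x=-7.134: |R|=0.85126 <1
  x=-4.879: |R|=0.65300 <1
  x=-10.407: |R|=1.01577 >1
  x=-10.240: |R|=1.00942 >1
Stable set (-10.0000, 0).

(-10.0000,0); λ=-9 ⇒ h* = (10)/9 = 1.1111.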